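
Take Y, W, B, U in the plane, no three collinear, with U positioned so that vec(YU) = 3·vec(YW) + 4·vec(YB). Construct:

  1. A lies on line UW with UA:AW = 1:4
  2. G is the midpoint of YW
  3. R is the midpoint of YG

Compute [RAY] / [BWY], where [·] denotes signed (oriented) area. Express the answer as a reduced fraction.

Assign Y = (0, 0), W = (1, 0), B = (0, 1), U = (3, 4) — the answer is frame-independent, so this choice is without loss of generality.
1. A lies on line UW with UA:AW = 1:4 ⇒ A = (13/5, 16/5)
2. G is the midpoint of YW ⇒ G = (1/2, 0)
3. R is the midpoint of YG ⇒ R = (1/4, 0)
2·[RAY] = 4/5, 2·[BWY] = -1
[RAY]:[BWY] = 4/5:-1 = -4/5

[RAY]:[BWY] = -4/5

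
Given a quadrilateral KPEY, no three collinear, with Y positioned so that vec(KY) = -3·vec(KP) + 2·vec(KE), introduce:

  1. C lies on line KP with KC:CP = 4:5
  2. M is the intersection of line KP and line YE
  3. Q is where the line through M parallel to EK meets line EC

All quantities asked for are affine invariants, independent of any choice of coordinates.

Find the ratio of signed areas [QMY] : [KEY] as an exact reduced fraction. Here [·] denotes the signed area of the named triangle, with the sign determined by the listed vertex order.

[QMY]:[KEY] = 23/2

Set K = (0, 0), P = (1, 0), E = (0, 1), Y = (-3, 2); any affine frame gives the same invariant.
1. C lies on line KP with KC:CP = 4:5 ⇒ C = (4/9, 0)
2. M is the intersection of line KP and line YE ⇒ M = (3, 0)
3. Q is where the line through M parallel to EK meets line EC ⇒ Q = (3, -23/4)
2·[QMY] = 69/2, 2·[KEY] = 3
[QMY]:[KEY] = 69/2:3 = 23/2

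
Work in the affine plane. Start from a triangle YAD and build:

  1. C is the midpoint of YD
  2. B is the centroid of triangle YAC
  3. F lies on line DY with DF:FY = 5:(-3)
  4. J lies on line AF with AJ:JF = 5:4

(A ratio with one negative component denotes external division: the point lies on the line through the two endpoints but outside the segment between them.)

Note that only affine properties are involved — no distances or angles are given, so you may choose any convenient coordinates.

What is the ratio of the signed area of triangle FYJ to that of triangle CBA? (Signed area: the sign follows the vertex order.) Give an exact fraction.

Choose coordinates Y = (0, 0), A = (1, 0), D = (0, 1).
1. C is the midpoint of YD ⇒ C = (0, 1/2)
2. B is the centroid of triangle YAC ⇒ B = (1/3, 1/6)
3. F lies on line DY with DF:FY = 5:(-3) ⇒ F = (0, -3/2)
4. J lies on line AF with AJ:JF = 5:4 ⇒ J = (4/9, -5/6)
2·[FYJ] = -2/3, 2·[CBA] = 1/6
[FYJ]:[CBA] = -2/3:1/6 = -4

[FYJ]:[CBA] = -4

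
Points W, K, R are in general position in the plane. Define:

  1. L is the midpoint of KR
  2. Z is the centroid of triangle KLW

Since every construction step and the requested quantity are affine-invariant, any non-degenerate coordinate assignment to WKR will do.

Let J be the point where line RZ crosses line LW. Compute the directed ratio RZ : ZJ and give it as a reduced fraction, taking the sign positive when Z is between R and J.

Work in coordinates with W = (0, 0), K = (1, 0), R = (0, 1).
1. L is the midpoint of KR ⇒ L = (1/2, 1/2)
2. Z is the centroid of triangle KLW ⇒ Z = (1/2, 1/6)
line RZ meets LW at J = (3/8, 3/8)
Z = R + t·(J−R) with t = 4/3, so RZ:ZJ = 4/3:-1/3

RZ:ZJ = -4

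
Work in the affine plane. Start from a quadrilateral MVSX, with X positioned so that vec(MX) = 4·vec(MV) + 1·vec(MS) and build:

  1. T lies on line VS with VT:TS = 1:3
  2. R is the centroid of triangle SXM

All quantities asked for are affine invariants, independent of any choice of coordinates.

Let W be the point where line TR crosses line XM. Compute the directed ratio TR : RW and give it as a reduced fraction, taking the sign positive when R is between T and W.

TR:RW = -13/16

Choose coordinates M = (0, 0), V = (1, 0), S = (0, 1), X = (4, 1).
1. T lies on line VS with VT:TS = 1:3 ⇒ T = (3/4, 1/4)
2. R is the centroid of triangle SXM ⇒ R = (4/3, 2/3)
line TR meets XM at W = (8/13, 2/13)
R = T + t·(W−T) with t = -13/3, so TR:RW = -13/3:16/3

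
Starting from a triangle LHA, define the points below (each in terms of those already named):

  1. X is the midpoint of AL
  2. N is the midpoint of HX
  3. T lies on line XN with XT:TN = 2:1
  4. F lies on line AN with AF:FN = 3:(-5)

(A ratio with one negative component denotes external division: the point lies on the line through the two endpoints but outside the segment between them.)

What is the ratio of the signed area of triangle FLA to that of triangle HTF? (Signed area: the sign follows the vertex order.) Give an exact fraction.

[FLA]:[HTF] = -9/10

Work in coordinates with L = (0, 0), H = (1, 0), A = (0, 1).
1. X is the midpoint of AL ⇒ X = (0, 1/2)
2. N is the midpoint of HX ⇒ N = (1/2, 1/4)
3. T lies on line XN with XT:TN = 2:1 ⇒ T = (1/3, 1/3)
4. F lies on line AN with AF:FN = 3:(-5) ⇒ F = (-3/4, 17/8)
2·[FLA] = 3/4, 2·[HTF] = -5/6
[FLA]:[HTF] = 3/4:-5/6 = -9/10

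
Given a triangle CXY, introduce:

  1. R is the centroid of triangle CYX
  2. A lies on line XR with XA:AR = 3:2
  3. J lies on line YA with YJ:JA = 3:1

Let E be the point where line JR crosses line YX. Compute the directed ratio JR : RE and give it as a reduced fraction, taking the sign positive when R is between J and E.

JR:RE = -11/20

Assign C = (0, 0), X = (1, 0), Y = (0, 1) — the answer is frame-independent, so this choice is without loss of generality.
1. R is the centroid of triangle CYX ⇒ R = (1/3, 1/3)
2. A lies on line XR with XA:AR = 3:2 ⇒ A = (3/5, 1/5)
3. J lies on line YA with YJ:JA = 3:1 ⇒ J = (9/20, 2/5)
line JR meets YX at E = (6/11, 5/11)
R = J + t·(E−J) with t = -11/9, so JR:RE = -11/9:20/9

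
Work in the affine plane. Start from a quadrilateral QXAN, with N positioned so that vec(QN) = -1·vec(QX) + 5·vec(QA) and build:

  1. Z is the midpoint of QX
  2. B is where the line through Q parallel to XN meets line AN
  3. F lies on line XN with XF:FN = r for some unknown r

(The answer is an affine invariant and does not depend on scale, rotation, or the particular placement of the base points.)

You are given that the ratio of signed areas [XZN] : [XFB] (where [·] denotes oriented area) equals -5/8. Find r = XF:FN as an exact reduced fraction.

r = 4

Work in coordinates with Q = (0, 0), X = (1, 0), A = (0, 1), N = (-1, 5).
1. Z is the midpoint of QX ⇒ Z = (1/2, 0)
2. B is where the line through Q parallel to XN meets line AN ⇒ B = (2/3, -5/3)
3. With XF:FN = r, write λ = r/(r+1) so F = X + λ·(N−X); F is affine-linear in λ
Every point depending on F is an affine combination of F and λ-independent points, so each such coordinate is linear in λ; the λ² term in each signed area is a multiple of (N−X)×(N−X) = 0, so 2·[XZN] and 2·[XFB] are each linear in λ. Evaluating at λ=0 and λ=1:
  2·[XZN] = -5/2,   2·[XFB] = 5·λ
So [XZN]:[XFB] = (-5/2) / (5·λ). Setting this equal to -5/8:
  -5/2 = -5/8·(5·λ)  ⇒  λ = 4/5
Then r = λ/(1−λ) = (4/5)/(1/5) = 4. Check: with r = 4, F = (-3/5, 4) and [XZN]:[XFB] = -5/8 as required.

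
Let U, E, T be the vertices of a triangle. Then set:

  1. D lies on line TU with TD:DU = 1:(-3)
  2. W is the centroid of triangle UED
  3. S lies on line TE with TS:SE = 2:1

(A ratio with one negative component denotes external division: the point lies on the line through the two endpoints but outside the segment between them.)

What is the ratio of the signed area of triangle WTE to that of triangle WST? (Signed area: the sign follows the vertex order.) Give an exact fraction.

Choose coordinates U = (0, 0), E = (1, 0), T = (0, 1).
1. D lies on line TU with TD:DU = 1:(-3) ⇒ D = (0, 3/2)
2. W is the centroid of triangle UED ⇒ W = (1/3, 1/2)
3. S lies on line TE with TS:SE = 2:1 ⇒ S = (2/3, 1/3)
2·[WTE] = -1/6, 2·[WST] = 1/9
[WTE]:[WST] = -1/6:1/9 = -3/2

[WTE]:[WST] = -3/2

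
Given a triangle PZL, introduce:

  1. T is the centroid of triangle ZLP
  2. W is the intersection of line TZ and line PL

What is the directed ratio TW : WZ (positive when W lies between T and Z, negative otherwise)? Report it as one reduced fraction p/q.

TW:WZ = -1/3

Work in coordinates with P = (0, 0), Z = (1, 0), L = (0, 1).
1. T is the centroid of triangle ZLP ⇒ T = (1/3, 1/3)
2. W is the intersection of line TZ and line PL ⇒ W = (0, 1/2)
W = T + t·(Z−T) with t = -1/2, so TW:WZ = t:(1−t) = -1/2:3/2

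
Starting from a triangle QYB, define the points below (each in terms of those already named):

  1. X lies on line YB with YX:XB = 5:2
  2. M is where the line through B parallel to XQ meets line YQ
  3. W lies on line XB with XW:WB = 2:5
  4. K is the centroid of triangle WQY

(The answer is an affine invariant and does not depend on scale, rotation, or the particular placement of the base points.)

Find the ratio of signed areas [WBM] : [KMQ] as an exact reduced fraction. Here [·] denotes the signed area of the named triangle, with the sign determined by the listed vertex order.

[WBM]:[KMQ] = 35/13

Choose coordinates Q = (0, 0), Y = (1, 0), B = (0, 1).
1. X lies on line YB with YX:XB = 5:2 ⇒ X = (2/7, 5/7)
2. M is where the line through B parallel to XQ meets line YQ ⇒ M = (-2/5, 0)
3. W lies on line XB with XW:WB = 2:5 ⇒ W = (10/49, 39/49)
4. K is the centroid of triangle WQY ⇒ K = (59/147, 13/49)
2·[WBM] = 2/7, 2·[KMQ] = 26/245
[WBM]:[KMQ] = 2/7:26/245 = 35/13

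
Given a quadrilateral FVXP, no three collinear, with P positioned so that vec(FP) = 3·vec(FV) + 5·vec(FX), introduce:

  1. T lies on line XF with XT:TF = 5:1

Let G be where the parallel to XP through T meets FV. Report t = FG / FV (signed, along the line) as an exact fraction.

Work in coordinates with F = (0, 0), V = (1, 0), X = (0, 1), P = (3, 5).
1. T lies on line XF with XT:TF = 5:1 ⇒ T = (0, 1/6)
through T parallel to XP: direction (3, 4); meets FV at G = (-1/8, 0)
G = F + t·(V−F) with t = -1/8

t = -1/8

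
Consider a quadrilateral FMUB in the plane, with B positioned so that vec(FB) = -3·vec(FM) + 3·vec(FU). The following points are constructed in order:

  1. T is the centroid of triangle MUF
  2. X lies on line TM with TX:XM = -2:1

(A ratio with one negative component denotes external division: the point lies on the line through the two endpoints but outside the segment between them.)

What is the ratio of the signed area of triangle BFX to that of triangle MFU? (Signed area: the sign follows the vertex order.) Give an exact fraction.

[BFX]:[MFU] = -4

Choose coordinates F = (0, 0), M = (1, 0), U = (0, 1), B = (-3, 3).
1. T is the centroid of triangle MUF ⇒ T = (1/3, 1/3)
2. X lies on line TM with TX:XM = -2:1 ⇒ X = (5/3, -1/3)
2·[BFX] = 4, 2·[MFU] = -1
[BFX]:[MFU] = 4:-1 = -4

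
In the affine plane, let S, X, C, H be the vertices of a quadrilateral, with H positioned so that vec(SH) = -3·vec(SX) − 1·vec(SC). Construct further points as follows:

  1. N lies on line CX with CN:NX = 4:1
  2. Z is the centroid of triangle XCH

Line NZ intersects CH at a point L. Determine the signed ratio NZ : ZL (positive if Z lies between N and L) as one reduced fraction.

Set S = (0, 0), X = (1, 0), C = (0, 1), H = (-3, -1); any affine frame gives the same invariant.
1. N lies on line CX with CN:NX = 4:1 ⇒ N = (4/5, 1/5)
2. Z is the centroid of triangle XCH ⇒ Z = (-2/3, 0)
line NZ meets CH at L = (-12/7, -1/7)
Z = N + t·(L−N) with t = 7/12, so NZ:ZL = 7/12:5/12

NZ:ZL = 7/5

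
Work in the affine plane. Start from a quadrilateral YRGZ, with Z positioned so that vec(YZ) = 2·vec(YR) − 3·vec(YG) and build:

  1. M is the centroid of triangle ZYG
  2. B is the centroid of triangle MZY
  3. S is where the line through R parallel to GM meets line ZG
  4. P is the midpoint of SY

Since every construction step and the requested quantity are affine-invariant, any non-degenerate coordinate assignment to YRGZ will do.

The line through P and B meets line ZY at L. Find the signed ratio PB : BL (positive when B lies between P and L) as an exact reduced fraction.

PB:BL = -13/4

Choose coordinates Y = (0, 0), R = (1, 0), G = (0, 1), Z = (2, -3).
1. M is the centroid of triangle ZYG ⇒ M = (2/3, -2/3)
2. B is the centroid of triangle MZY ⇒ B = (8/9, -11/9)
3. S is where the line through R parallel to GM meets line ZG ⇒ S = (3, -5)
4. P is the midpoint of SY ⇒ P = (3/2, -5/2)
line PB meets ZY at L = (14/13, -21/13)
B = P + t·(L−P) with t = 13/9, so PB:BL = 13/9:-4/9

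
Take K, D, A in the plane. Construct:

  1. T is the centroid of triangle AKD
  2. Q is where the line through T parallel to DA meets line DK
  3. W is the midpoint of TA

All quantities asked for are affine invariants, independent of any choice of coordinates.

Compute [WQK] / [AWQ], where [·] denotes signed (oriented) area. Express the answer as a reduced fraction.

Set K = (0, 0), D = (1, 0), A = (0, 1); any affine frame gives the same invariant.
1. T is the centroid of triangle AKD ⇒ T = (1/3, 1/3)
2. Q is where the line through T parallel to DA meets line DK ⇒ Q = (2/3, 0)
3. W is the midpoint of TA ⇒ W = (1/6, 2/3)
2·[WQK] = -4/9, 2·[AWQ] = 1/18
[WQK]:[AWQ] = -4/9:1/18 = -8

[WQK]:[AWQ] = -8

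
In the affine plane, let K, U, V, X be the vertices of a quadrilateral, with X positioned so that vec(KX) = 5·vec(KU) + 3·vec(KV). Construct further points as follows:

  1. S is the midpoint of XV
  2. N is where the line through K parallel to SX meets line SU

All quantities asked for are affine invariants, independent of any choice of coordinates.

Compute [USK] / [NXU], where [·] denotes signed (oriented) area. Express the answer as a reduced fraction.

[USK]:[NXU] = -2

Work in coordinates with K = (0, 0), U = (1, 0), V = (0, 1), X = (5, 3).
1. S is the midpoint of XV ⇒ S = (5/2, 2)
2. N is where the line through K parallel to SX meets line SU ⇒ N = (10/7, 4/7)
2·[USK] = 2, 2·[NXU] = -1
[USK]:[NXU] = 2:-1 = -2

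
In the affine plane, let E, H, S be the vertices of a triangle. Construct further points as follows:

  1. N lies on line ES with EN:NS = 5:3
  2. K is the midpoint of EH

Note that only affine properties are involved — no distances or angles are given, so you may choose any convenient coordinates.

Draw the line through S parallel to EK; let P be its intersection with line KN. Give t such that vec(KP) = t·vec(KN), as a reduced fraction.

Work in coordinates with E = (0, 0), H = (1, 0), S = (0, 1).
1. N lies on line ES with EN:NS = 5:3 ⇒ N = (0, 5/8)
2. K is the midpoint of EH ⇒ K = (1/2, 0)
through S parallel to EK: direction (1/2, 0); meets KN at P = (-3/10, 1)
P = K + t·(N−K) with t = 8/5

t = 8/5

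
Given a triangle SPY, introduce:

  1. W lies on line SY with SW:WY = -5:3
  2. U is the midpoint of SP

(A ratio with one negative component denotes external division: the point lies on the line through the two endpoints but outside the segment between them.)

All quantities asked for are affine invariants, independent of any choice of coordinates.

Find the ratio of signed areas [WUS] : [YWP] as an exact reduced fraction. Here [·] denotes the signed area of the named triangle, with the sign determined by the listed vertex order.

Choose coordinates S = (0, 0), P = (1, 0), Y = (0, 1).
1. W lies on line SY with SW:WY = -5:3 ⇒ W = (0, 5/2)
2. U is the midpoint of SP ⇒ U = (1/2, 0)
2·[WUS] = -5/4, 2·[YWP] = -3/2
[WUS]:[YWP] = -5/4:-3/2 = 5/6

[WUS]:[YWP] = 5/6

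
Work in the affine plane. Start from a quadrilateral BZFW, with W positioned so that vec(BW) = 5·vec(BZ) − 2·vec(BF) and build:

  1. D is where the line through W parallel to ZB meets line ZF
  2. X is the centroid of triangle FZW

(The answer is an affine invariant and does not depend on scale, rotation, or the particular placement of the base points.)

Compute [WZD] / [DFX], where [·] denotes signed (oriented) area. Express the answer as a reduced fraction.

[WZD]:[DFX] = -2

Set B = (0, 0), Z = (1, 0), F = (0, 1), W = (5, -2); any affine frame gives the same invariant.
1. D is where the line through W parallel to ZB meets line ZF ⇒ D = (3, -2)
2. X is the centroid of triangle FZW ⇒ X = (2, -1/3)
2·[WZD] = 4, 2·[DFX] = -2
[WZD]:[DFX] = 4:-2 = -2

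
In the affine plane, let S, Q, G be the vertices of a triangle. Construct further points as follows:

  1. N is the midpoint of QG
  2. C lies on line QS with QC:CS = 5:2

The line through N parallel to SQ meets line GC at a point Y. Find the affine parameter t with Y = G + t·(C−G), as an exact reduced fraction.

t = 1/2

Work in coordinates with S = (0, 0), Q = (1, 0), G = (0, 1).
1. N is the midpoint of QG ⇒ N = (1/2, 1/2)
2. C lies on line QS with QC:CS = 5:2 ⇒ C = (2/7, 0)
through N parallel to SQ: direction (1, 0); meets GC at Y = (1/7, 1/2)
Y = G + t·(C−G) with t = 1/2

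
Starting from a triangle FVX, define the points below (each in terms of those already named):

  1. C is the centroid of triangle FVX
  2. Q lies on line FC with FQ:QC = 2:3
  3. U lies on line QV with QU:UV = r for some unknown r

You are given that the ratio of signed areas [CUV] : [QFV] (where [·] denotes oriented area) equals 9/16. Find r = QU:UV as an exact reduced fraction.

r = 5/3

Work in coordinates with F = (0, 0), V = (1, 0), X = (0, 1).
1. C is the centroid of triangle FVX ⇒ C = (1/3, 1/3)
2. Q lies on line FC with FQ:QC = 2:3 ⇒ Q = (2/15, 2/15)
3. With QU:UV = r, write λ = r/(r+1) so U = Q + λ·(V−Q); U is affine-linear in λ
Every point depending on U is an affine combination of U and λ-independent points, so each such coordinate is linear in λ; the λ² term in each signed area is a multiple of (V−Q)×(V−Q) = 0, so 2·[CUV] and 2·[QFV] are each linear in λ. Evaluating at λ=0 and λ=1:
  2·[CUV] = -1/5·λ + 1/5,   2·[QFV] = 2/15
So [CUV]:[QFV] = (-1/5·λ + 1/5) / (2/15). Setting this equal to 9/16:
  -1/5·λ + 1/5 = 9/16·(2/15)  ⇒  λ = 5/8
Then r = λ/(1−λ) = (5/8)/(3/8) = 5/3. Check: with r = 5/3, U = (27/40, 1/20) and [CUV]:[QFV] = 9/16 as required.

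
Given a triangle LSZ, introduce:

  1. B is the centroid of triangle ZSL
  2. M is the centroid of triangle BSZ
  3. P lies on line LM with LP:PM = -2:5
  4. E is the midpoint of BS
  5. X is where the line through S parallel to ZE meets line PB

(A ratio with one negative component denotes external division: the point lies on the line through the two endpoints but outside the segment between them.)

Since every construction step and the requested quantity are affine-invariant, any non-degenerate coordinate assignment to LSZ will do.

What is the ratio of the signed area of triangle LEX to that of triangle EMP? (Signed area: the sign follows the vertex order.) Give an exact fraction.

[LEX]:[EMP] = 3/4

Set L = (0, 0), S = (1, 0), Z = (0, 1); any affine frame gives the same invariant.
1. B is the centroid of triangle ZSL ⇒ B = (1/3, 1/3)
2. M is the centroid of triangle BSZ ⇒ M = (4/9, 4/9)
3. P lies on line LM with LP:PM = -2:5 ⇒ P = (-8/27, -8/27)
4. E is the midpoint of BS ⇒ E = (2/3, 1/6)
5. X is where the line through S parallel to ZE meets line PB ⇒ X = (5/9, 5/9)
2·[LEX] = 5/18, 2·[EMP] = 10/27
[LEX]:[EMP] = 5/18:10/27 = 3/4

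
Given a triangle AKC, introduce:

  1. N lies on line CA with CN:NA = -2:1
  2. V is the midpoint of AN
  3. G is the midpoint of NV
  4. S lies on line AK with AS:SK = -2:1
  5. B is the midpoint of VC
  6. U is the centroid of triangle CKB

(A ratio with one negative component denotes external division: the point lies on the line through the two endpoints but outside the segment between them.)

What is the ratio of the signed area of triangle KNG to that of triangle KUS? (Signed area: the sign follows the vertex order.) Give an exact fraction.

Assign A = (0, 0), K = (1, 0), C = (0, 1) — the answer is frame-independent, so this choice is without loss of generality.
1. N lies on line CA with CN:NA = -2:1 ⇒ N = (0, -1)
2. V is the midpoint of AN ⇒ V = (0, -1/2)
3. G is the midpoint of NV ⇒ G = (0, -3/4)
4. S lies on line AK with AS:SK = -2:1 ⇒ S = (2, 0)
5. B is the midpoint of VC ⇒ B = (0, 1/4)
6. U is the centroid of triangle CKB ⇒ U = (1/3, 5/12)
2·[KNG] = -1/4, 2·[KUS] = -5/12
[KNG]:[KUS] = -1/4:-5/12 = 3/5

[KNG]:[KUS] = 3/5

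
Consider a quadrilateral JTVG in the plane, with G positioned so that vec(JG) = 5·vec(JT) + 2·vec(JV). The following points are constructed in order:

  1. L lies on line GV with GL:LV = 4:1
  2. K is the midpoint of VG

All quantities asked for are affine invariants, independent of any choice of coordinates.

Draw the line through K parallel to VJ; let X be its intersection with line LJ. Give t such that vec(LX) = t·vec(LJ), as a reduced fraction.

t = -3/2

Assign J = (0, 0), T = (1, 0), V = (0, 1), G = (5, 2) — the answer is frame-independent, so this choice is without loss of generality.
1. L lies on line GV with GL:LV = 4:1 ⇒ L = (1, 6/5)
2. K is the midpoint of VG ⇒ K = (5/2, 3/2)
through K parallel to VJ: direction (0, -1); meets LJ at X = (5/2, 3)
X = L + t·(J−L) with t = -3/2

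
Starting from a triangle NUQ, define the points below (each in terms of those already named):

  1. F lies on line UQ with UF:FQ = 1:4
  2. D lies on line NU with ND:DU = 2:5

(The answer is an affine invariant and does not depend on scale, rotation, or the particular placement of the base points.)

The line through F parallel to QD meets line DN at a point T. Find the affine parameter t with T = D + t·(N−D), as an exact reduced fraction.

Assign N = (0, 0), U = (1, 0), Q = (0, 1) — the answer is frame-independent, so this choice is without loss of generality.
1. F lies on line UQ with UF:FQ = 1:4 ⇒ F = (4/5, 1/5)
2. D lies on line NU with ND:DU = 2:5 ⇒ D = (2/7, 0)
through F parallel to QD: direction (2/7, -1); meets DN at T = (6/7, 0)
T = D + t·(N−D) with t = -2

t = -2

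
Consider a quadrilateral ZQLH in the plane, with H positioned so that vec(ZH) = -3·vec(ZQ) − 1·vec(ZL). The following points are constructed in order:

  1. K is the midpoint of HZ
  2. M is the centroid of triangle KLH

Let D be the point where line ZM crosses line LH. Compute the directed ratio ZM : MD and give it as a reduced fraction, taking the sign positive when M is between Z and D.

Choose coordinates Z = (0, 0), Q = (1, 0), L = (0, 1), H = (-3, -1).
1. K is the midpoint of HZ ⇒ K = (-3/2, -1/2)
2. M is the centroid of triangle KLH ⇒ M = (-3/2, -1/6)
line ZM meets LH at D = (-9/5, -1/5)
M = Z + t·(D−Z) with t = 5/6, so ZM:MD = 5/6:1/6

ZM:MD = 5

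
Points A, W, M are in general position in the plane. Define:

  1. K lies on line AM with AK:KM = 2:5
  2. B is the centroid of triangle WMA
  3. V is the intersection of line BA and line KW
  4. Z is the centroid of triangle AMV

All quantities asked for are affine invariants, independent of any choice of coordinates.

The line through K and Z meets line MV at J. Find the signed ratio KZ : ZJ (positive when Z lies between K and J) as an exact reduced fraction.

KZ:ZJ = 8/7

Set A = (0, 0), W = (1, 0), M = (0, 1); any affine frame gives the same invariant.
1. K lies on line AM with AK:KM = 2:5 ⇒ K = (0, 2/7)
2. B is the centroid of triangle WMA ⇒ B = (1/3, 1/3)
3. V is the intersection of line BA and line KW ⇒ V = (2/9, 2/9)
4. Z is the centroid of triangle AMV ⇒ Z = (2/27, 11/27)
line KZ meets MV at J = (5/36, 37/72)
Z = K + t·(J−K) with t = 8/15, so KZ:ZJ = 8/15:7/15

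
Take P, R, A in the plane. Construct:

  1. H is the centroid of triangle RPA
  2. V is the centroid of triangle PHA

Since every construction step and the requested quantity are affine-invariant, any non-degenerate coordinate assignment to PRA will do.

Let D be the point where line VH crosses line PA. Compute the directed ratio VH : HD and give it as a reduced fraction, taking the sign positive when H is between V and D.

VH:HD = -2/3

Choose coordinates P = (0, 0), R = (1, 0), A = (0, 1).
1. H is the centroid of triangle RPA ⇒ H = (1/3, 1/3)
2. V is the centroid of triangle PHA ⇒ V = (1/9, 4/9)
line VH meets PA at D = (0, 1/2)
H = V + t·(D−V) with t = -2, so VH:HD = -2:3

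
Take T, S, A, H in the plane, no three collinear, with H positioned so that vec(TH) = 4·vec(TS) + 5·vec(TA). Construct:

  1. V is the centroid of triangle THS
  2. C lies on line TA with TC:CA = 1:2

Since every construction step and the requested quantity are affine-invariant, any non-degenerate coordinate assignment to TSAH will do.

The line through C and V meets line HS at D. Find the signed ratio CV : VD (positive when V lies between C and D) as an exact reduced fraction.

Assign T = (0, 0), S = (1, 0), A = (0, 1), H = (4, 5) — the answer is frame-independent, so this choice is without loss of generality.
1. V is the centroid of triangle THS ⇒ V = (5/3, 5/3)
2. C lies on line TA with TC:CA = 1:2 ⇒ C = (0, 1/3)
line CV meets HS at D = (30/13, 85/39)
V = C + t·(D−C) with t = 13/18, so CV:VD = 13/18:5/18

CV:VD = 13/5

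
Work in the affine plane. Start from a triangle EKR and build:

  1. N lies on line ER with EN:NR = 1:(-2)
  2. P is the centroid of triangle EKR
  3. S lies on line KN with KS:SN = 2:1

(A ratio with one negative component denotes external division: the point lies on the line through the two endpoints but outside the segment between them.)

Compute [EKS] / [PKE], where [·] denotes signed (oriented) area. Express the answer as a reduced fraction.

[EKS]:[PKE] = 2

Set E = (0, 0), K = (1, 0), R = (0, 1); any affine frame gives the same invariant.
1. N lies on line ER with EN:NR = 1:(-2) ⇒ N = (0, -1)
2. P is the centroid of triangle EKR ⇒ P = (1/3, 1/3)
3. S lies on line KN with KS:SN = 2:1 ⇒ S = (1/3, -2/3)
2·[EKS] = -2/3, 2·[PKE] = -1/3
[EKS]:[PKE] = -2/3:-1/3 = 2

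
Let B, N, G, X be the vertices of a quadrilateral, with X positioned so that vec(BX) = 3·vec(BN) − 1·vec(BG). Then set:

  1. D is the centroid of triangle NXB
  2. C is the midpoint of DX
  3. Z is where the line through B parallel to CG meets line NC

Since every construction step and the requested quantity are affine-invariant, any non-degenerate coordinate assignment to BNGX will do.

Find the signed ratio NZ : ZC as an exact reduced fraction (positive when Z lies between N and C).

Choose coordinates B = (0, 0), N = (1, 0), G = (0, 1), X = (3, -1).
1. D is the centroid of triangle NXB ⇒ D = (4/3, -1/3)
2. C is the midpoint of DX ⇒ C = (13/6, -2/3)
3. Z is where the line through B parallel to CG meets line NC ⇒ Z = (-26/9, 20/9)
Z = N + t·(C−N) with t = -10/3, so NZ:ZC = t:(1−t) = -10/3:13/3

NZ:ZC = -10/13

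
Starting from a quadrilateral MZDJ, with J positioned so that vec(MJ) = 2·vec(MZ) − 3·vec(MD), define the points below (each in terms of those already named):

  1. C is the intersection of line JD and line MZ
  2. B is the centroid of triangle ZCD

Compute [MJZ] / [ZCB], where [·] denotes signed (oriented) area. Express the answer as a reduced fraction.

[MJZ]:[ZCB] = -18

Assign M = (0, 0), Z = (1, 0), D = (0, 1), J = (2, -3) — the answer is frame-independent, so this choice is without loss of generality.
1. C is the intersection of line JD and line MZ ⇒ C = (1/2, 0)
2. B is the centroid of triangle ZCD ⇒ B = (1/2, 1/3)
2·[MJZ] = 3, 2·[ZCB] = -1/6
[MJZ]:[ZCB] = 3:-1/6 = -18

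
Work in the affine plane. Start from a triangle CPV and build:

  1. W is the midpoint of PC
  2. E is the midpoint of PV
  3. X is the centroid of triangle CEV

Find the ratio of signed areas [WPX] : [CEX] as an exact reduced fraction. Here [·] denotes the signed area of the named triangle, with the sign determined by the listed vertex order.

Work in coordinates with C = (0, 0), P = (1, 0), V = (0, 1).
1. W is the midpoint of PC ⇒ W = (1/2, 0)
2. E is the midpoint of PV ⇒ E = (1/2, 1/2)
3. X is the centroid of triangle CEV ⇒ X = (1/6, 1/2)
2·[WPX] = 1/4, 2·[CEX] = 1/6
[WPX]:[CEX] = 1/4:1/6 = 3/2

[WPX]:[CEX] = 3/2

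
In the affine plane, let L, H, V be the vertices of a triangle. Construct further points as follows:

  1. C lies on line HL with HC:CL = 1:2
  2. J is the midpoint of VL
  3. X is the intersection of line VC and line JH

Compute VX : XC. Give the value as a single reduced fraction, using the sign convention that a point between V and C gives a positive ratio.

VX:XC = 3

Work in coordinates with L = (0, 0), H = (1, 0), V = (0, 1).
1. C lies on line HL with HC:CL = 1:2 ⇒ C = (2/3, 0)
2. J is the midpoint of VL ⇒ J = (0, 1/2)
3. X is the intersection of line VC and line JH ⇒ X = (1/2, 1/4)
X = V + t·(C−V) with t = 3/4, so VX:XC = t:(1−t) = 3/4:1/4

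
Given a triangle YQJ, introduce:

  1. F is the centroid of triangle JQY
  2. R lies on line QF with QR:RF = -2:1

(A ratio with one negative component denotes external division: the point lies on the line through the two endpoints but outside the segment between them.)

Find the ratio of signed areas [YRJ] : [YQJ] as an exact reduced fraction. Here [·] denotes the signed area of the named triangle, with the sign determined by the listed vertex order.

[YRJ]:[YQJ] = -1/3

Choose coordinates Y = (0, 0), Q = (1, 0), J = (0, 1).
1. F is the centroid of triangle JQY ⇒ F = (1/3, 1/3)
2. R lies on line QF with QR:RF = -2:1 ⇒ R = (-1/3, 2/3)
2·[YRJ] = -1/3, 2·[YQJ] = 1
[YRJ]:[YQJ] = -1/3:1 = -1/3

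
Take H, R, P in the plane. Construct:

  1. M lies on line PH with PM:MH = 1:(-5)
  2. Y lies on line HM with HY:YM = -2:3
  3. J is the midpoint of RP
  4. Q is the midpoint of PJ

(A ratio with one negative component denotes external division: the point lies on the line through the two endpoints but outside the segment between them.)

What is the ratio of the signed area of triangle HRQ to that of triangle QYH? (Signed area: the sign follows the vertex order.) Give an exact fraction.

[HRQ]:[QYH] = -6/5

Work in coordinates with H = (0, 0), R = (1, 0), P = (0, 1).
1. M lies on line PH with PM:MH = 1:(-5) ⇒ M = (0, 5/4)
2. Y lies on line HM with HY:YM = -2:3 ⇒ Y = (0, -5/2)
3. J is the midpoint of RP ⇒ J = (1/2, 1/2)
4. Q is the midpoint of PJ ⇒ Q = (1/4, 3/4)
2·[HRQ] = 3/4, 2·[QYH] = -5/8
[HRQ]:[QYH] = 3/4:-5/8 = -6/5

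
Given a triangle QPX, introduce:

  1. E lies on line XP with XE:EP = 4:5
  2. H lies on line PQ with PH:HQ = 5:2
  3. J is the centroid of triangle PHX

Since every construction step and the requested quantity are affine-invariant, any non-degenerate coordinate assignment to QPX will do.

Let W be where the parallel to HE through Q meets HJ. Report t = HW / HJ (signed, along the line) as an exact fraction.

t = -6

Assign Q = (0, 0), P = (1, 0), X = (0, 1) — the answer is frame-independent, so this choice is without loss of generality.
1. E lies on line XP with XE:EP = 4:5 ⇒ E = (4/9, 5/9)
2. H lies on line PQ with PH:HQ = 5:2 ⇒ H = (2/7, 0)
3. J is the centroid of triangle PHX ⇒ J = (3/7, 1/3)
through Q parallel to HE: direction (10/63, 5/9); meets HJ at W = (-4/7, -2)
W = H + t·(J−H) with t = -6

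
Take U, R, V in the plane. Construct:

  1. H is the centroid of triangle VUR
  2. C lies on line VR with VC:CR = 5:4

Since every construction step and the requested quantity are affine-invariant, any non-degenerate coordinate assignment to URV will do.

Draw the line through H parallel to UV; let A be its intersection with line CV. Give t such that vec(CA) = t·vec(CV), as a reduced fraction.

t = 2/5

Work in coordinates with U = (0, 0), R = (1, 0), V = (0, 1).
1. H is the centroid of triangle VUR ⇒ H = (1/3, 1/3)
2. C lies on line VR with VC:CR = 5:4 ⇒ C = (5/9, 4/9)
through H parallel to UV: direction (0, 1); meets CV at A = (1/3, 2/3)
A = C + t·(V−C) with t = 2/5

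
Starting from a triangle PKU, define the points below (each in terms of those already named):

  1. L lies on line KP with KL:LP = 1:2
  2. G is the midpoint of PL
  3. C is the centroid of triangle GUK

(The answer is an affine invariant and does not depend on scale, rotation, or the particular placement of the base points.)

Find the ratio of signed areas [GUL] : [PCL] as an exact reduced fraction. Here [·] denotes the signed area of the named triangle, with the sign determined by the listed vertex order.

Choose coordinates P = (0, 0), K = (1, 0), U = (0, 1).
1. L lies on line KP with KL:LP = 1:2 ⇒ L = (2/3, 0)
2. G is the midpoint of PL ⇒ G = (1/3, 0)
3. C is the centroid of triangle GUK ⇒ C = (4/9, 1/3)
2·[GUL] = -1/3, 2·[PCL] = -2/9
[GUL]:[PCL] = -1/3:-2/9 = 3/2

[GUL]:[PCL] = 3/2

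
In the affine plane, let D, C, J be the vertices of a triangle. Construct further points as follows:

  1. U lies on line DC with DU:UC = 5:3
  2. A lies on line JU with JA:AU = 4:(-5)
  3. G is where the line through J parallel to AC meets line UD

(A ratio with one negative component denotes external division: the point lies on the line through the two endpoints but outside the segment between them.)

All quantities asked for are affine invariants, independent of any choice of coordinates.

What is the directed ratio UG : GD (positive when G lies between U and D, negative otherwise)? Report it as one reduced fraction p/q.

UG:GD = -3/28

Set D = (0, 0), C = (1, 0), J = (0, 1); any affine frame gives the same invariant.
1. U lies on line DC with DU:UC = 5:3 ⇒ U = (5/8, 0)
2. A lies on line JU with JA:AU = 4:(-5) ⇒ A = (-5/2, 5)
3. G is where the line through J parallel to AC meets line UD ⇒ G = (7/10, 0)
G = U + t·(D−U) with t = -3/25, so UG:GD = t:(1−t) = -3/25:28/25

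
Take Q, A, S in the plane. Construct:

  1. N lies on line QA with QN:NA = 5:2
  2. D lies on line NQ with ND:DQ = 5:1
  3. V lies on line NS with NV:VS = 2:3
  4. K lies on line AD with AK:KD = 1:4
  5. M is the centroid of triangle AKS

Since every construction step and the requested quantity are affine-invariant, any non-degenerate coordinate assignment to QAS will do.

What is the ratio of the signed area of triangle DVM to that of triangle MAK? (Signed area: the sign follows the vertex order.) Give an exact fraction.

[DVM]:[MAK] = 291/185

Set Q = (0, 0), A = (1, 0), S = (0, 1); any affine frame gives the same invariant.
1. N lies on line QA with QN:NA = 5:2 ⇒ N = (5/7, 0)
2. D lies on line NQ with ND:DQ = 5:1 ⇒ D = (5/42, 0)
3. V lies on line NS with NV:VS = 2:3 ⇒ V = (3/7, 2/5)
4. K lies on line AD with AK:KD = 1:4 ⇒ K = (173/210, 0)
5. M is the centroid of triangle AKS ⇒ M = (383/630, 1/3)
2·[DVM] = -97/1050, 2·[MAK] = -37/630
[DVM]:[MAK] = -97/1050:-37/630 = 291/185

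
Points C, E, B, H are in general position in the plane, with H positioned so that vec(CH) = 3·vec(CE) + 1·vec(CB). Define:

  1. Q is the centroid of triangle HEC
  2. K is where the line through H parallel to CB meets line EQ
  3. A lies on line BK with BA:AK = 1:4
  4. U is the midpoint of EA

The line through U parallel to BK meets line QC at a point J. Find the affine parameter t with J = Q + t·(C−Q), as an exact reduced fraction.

t = 4

Assign C = (0, 0), E = (1, 0), B = (0, 1), H = (3, 1) — the answer is frame-independent, so this choice is without loss of generality.
1. Q is the centroid of triangle HEC ⇒ Q = (4/3, 1/3)
2. K is where the line through H parallel to CB meets line EQ ⇒ K = (3, 2)
3. A lies on line BK with BA:AK = 1:4 ⇒ A = (3/5, 6/5)
4. U is the midpoint of EA ⇒ U = (4/5, 3/5)
through U parallel to BK: direction (3, 1); meets QC at J = (-4, -1)
J = Q + t·(C−Q) with t = 4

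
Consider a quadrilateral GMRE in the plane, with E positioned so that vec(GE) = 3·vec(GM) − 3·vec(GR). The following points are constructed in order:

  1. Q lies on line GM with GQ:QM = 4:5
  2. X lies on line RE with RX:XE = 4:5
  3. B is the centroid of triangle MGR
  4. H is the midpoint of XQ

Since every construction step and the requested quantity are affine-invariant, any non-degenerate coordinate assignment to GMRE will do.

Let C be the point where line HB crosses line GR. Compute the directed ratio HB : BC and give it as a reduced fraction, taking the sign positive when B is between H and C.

HB:BC = 5/3

Set G = (0, 0), M = (1, 0), R = (0, 1), E = (3, -3); any affine frame gives the same invariant.
1. Q lies on line GM with GQ:QM = 4:5 ⇒ Q = (4/9, 0)
2. X lies on line RE with RX:XE = 4:5 ⇒ X = (4/3, -7/9)
3. B is the centroid of triangle MGR ⇒ B = (1/3, 1/3)
4. H is the midpoint of XQ ⇒ H = (8/9, -7/18)
line HB meets GR at C = (0, 23/30)
B = H + t·(C−H) with t = 5/8, so HB:BC = 5/8:3/8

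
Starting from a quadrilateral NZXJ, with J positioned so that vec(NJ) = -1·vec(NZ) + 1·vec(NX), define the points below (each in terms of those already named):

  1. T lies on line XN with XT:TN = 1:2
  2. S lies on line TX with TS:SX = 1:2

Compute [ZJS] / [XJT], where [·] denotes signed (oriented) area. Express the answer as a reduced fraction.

[ZJS]:[XJT] = -5/3

Assign N = (0, 0), Z = (1, 0), X = (0, 1), J = (-1, 1) — the answer is frame-independent, so this choice is without loss of generality.
1. T lies on line XN with XT:TN = 1:2 ⇒ T = (0, 2/3)
2. S lies on line TX with TS:SX = 1:2 ⇒ S = (0, 7/9)
2·[ZJS] = -5/9, 2·[XJT] = 1/3
[ZJS]:[XJT] = -5/9:1/3 = -5/3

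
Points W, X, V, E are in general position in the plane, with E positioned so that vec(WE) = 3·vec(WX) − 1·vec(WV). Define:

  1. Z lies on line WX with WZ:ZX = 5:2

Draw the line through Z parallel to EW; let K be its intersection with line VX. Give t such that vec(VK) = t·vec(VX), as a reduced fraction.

t = 8/7

Assign W = (0, 0), X = (1, 0), V = (0, 1), E = (3, -1) — the answer is frame-independent, so this choice is without loss of generality.
1. Z lies on line WX with WZ:ZX = 5:2 ⇒ Z = (5/7, 0)
through Z parallel to EW: direction (-3, 1); meets VX at K = (8/7, -1/7)
K = V + t·(X−V) with t = 8/7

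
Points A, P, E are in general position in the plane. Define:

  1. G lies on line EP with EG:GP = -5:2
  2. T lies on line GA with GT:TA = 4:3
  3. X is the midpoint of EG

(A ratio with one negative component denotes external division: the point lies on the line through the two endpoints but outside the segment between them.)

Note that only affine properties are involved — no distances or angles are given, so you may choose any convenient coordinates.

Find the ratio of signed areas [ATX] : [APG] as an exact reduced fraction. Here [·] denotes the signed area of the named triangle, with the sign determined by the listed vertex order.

Work in coordinates with A = (0, 0), P = (1, 0), E = (0, 1).
1. G lies on line EP with EG:GP = -5:2 ⇒ G = (5/3, -2/3)
2. T lies on line GA with GT:TA = 4:3 ⇒ T = (5/7, -2/7)
3. X is the midpoint of EG ⇒ X = (5/6, 1/6)
2·[ATX] = 5/14, 2·[APG] = -2/3
[ATX]:[APG] = 5/14:-2/3 = -15/28

[ATX]:[APG] = -15/28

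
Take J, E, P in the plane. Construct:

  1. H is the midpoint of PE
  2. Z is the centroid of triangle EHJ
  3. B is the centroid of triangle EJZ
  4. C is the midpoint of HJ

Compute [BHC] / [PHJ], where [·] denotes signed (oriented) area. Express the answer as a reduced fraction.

Choose coordinates J = (0, 0), E = (1, 0), P = (0, 1).
1. H is the midpoint of PE ⇒ H = (1/2, 1/2)
2. Z is the centroid of triangle EHJ ⇒ Z = (1/2, 1/6)
3. B is the centroid of triangle EJZ ⇒ B = (1/2, 1/18)
4. C is the midpoint of HJ ⇒ C = (1/4, 1/4)
2·[BHC] = 1/9, 2·[PHJ] = -1/2
[BHC]:[PHJ] = 1/9:-1/2 = -2/9

[BHC]:[PHJ] = -2/9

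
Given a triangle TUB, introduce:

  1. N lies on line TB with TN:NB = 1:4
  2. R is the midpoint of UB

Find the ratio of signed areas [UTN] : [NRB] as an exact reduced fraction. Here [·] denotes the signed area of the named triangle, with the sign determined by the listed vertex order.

Work in coordinates with T = (0, 0), U = (1, 0), B = (0, 1).
1. N lies on line TB with TN:NB = 1:4 ⇒ N = (0, 1/5)
2. R is the midpoint of UB ⇒ R = (1/2, 1/2)
2·[UTN] = -1/5, 2·[NRB] = 2/5
[UTN]:[NRB] = -1/5:2/5 = -1/2

[UTN]:[NRB] = -1/2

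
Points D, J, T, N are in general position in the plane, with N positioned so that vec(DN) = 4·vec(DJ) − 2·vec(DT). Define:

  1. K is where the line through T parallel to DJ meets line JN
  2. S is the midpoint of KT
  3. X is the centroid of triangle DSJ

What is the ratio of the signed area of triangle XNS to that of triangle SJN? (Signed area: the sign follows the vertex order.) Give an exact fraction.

[XNS]:[SJN] = 8/3

Work in coordinates with D = (0, 0), J = (1, 0), T = (0, 1), N = (4, -2).
1. K is where the line through T parallel to DJ meets line JN ⇒ K = (-1/2, 1)
2. S is the midpoint of KT ⇒ S = (-1/4, 1)
3. X is the centroid of triangle DSJ ⇒ X = (1/4, 1/3)
2·[XNS] = 4/3, 2·[SJN] = 1/2
[XNS]:[SJN] = 4/3:1/2 = 8/3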